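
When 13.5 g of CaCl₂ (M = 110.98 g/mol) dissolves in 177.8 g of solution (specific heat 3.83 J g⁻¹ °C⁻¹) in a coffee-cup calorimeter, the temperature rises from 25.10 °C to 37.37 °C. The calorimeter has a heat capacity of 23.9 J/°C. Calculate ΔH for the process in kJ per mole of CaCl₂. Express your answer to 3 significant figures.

ΔH = -71.1 kJ/mol

|ΔT| = |37.37 − 25.10| = 12.27 °C
|q_surr| = (177.8 × 3.83 + 23.9) × 12.27 = 704.874 × 12.27 = 8649 J
n(CaCl₂) = 13.5 / 110.98 = 0.1216 mol
Temperature rose, so q_rxn = −|q_surr| = -8.649 kJ
ΔH = q_rxn / n = -71.13 kJ/mol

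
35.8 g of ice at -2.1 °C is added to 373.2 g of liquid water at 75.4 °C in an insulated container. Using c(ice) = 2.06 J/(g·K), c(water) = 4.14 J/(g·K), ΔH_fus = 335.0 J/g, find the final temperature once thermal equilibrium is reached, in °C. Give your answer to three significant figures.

T_f = 61.6 °C

Heat to bring ice to 0 °C and melt it: q₁ = 35.8×2.06×2.1 + 35.8×335.0 = 12148 J
Heat the water can supply cooling to 0 °C: 373.2×4.14×75.4 = 116497 J > q₁, so all ice melts.
Energy balance: 373.2×4.14×(75.4 − T) = 12148 + 35.8×4.14×(T − 0)
1545.048(75.4 − T) = 12148 + 148.212 T
116497 − 12148 = 1693.260 T
T = 104349 / 1693.260 = 61.63 °C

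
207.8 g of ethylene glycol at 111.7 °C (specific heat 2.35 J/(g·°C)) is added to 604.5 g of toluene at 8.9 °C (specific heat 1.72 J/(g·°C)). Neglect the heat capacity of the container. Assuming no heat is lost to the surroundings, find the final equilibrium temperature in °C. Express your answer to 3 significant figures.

Heat lost by ethylene glycol = heat gained by toluene.
(207.8)(2.35)(111.7 − T) = (604.5)(1.72)(T − 8.9)
488.33 (111.7 − T) = 1039.74 (T − 8.9)
54546 − 488.33 T = 1039.74 T − 9253.7
63799.7 = 1528.07 T
T = 41.75 °C

T_f = 41.8 °C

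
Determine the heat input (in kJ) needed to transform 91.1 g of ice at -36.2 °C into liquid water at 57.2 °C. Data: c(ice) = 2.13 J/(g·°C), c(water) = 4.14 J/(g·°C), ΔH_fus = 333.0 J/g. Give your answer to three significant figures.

q = 58.9 kJ

q1 (heat ice -36.2→0.0 °C): 91.1 × 2.13 × 36.2 = 7024 J
q2 (melt at 0 °C): 91.1 × 333.0 = 30336 J
q3 (heat water 0.0→57.2 °C): 91.1 × 4.14 × 57.2 = 21573 J
Total: 7024 + 30336 + 21573 = 58933 J = 58.9 kJ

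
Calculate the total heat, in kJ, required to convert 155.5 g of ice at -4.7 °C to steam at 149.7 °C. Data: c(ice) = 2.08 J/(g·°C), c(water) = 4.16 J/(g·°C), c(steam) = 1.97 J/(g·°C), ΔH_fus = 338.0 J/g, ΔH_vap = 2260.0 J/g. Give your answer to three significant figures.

q = 485 kJ

q1 (heat ice -4.7→0.0 °C): 155.5 × 2.08 × 4.7 = 1520 J
q2 (melt at 0 °C): 155.5 × 338.0 = 52559 J
q3 (heat water 0.0→100.0 °C): 155.5 × 4.16 × 100.0 = 64688 J
q4 (vaporize at 100 °C): 155.5 × 2260.0 = 351430 J
q5 (heat steam 100.0→149.7 °C): 155.5 × 1.97 × 49.7 = 15225 J
Total: 1520 + 52559 + 64688 + 351430 + 15225 = 485422 J = 485 kJ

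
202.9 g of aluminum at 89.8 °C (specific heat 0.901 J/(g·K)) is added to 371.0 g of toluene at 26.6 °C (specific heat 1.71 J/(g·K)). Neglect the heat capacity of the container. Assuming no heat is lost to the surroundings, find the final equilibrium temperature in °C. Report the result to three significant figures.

T_f = 40.7 °C

Heat lost by aluminum = heat gained by toluene.
(202.9)(0.901)(89.8 − T) = (371.0)(1.71)(T − 26.6)
182.8129 (89.8 − T) = 634.41 (T − 26.6)
16417 − 182.8129 T = 634.41 T − 16875
33292 = 817.2229 T
T = 40.74 °C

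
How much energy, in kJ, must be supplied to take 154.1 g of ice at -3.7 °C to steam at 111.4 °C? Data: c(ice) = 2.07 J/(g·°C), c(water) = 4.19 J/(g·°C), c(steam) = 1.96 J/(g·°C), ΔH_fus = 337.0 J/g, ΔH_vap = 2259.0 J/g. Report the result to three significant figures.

q1 (heat ice -3.7→0.0 °C): 154.1 × 2.07 × 3.7 = 1180 J
q2 (melt at 0 °C): 154.1 × 337.0 = 51932 J
q3 (heat water 0.0→100.0 °C): 154.1 × 4.19 × 100.0 = 64568 J
q4 (vaporize at 100 °C): 154.1 × 2259.0 = 348112 J
q5 (heat steam 100.0→111.4 °C): 154.1 × 1.96 × 11.4 = 3443 J
Total: 1180 + 51932 + 64568 + 348112 + 3443 = 469235 J = 469 kJ

q = 469 kJ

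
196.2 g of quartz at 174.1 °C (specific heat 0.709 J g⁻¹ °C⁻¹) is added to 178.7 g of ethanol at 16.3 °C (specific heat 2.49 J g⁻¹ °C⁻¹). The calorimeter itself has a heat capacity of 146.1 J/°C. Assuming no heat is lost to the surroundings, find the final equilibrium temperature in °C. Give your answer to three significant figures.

Heat lost by quartz = heat gained by ethanol + calorimeter.
(196.2)(0.709)(174.1 − T) = [(178.7)(2.49) + 146.1](T − 16.3)
139.1058 (174.1 − T) = 591.063 (T − 16.3)
24218 − 139.1058 T = 591.063 T − 9634.3
33852.3 = 730.1688 T
T = 46.36 °C

T_f = 46.4 °C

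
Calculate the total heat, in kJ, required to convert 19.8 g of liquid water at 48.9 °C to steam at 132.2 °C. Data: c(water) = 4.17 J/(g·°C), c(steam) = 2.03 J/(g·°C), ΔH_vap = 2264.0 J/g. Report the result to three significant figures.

q = 50.3 kJ

q1 (heat water 48.9→100.0 °C): 19.8 × 4.17 × 51.1 = 4219 J
q2 (vaporize at 100 °C): 19.8 × 2264.0 = 44827 J
q3 (heat steam 100.0→132.2 °C): 19.8 × 2.03 × 32.2 = 1294 J
Total: 4219 + 44827 + 1294 = 50340 J = 50.3 kJ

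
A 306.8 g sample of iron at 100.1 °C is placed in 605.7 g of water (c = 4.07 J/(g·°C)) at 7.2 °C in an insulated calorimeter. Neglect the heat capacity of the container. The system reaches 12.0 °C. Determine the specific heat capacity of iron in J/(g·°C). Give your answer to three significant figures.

c = 0.438 J/(g·°C)

q_gained = (605.7 × 4.07) × (12.0 − 7.2) = 11830 J
q_lost = 306.8 × c × (100.1 − 12.0) = 27029.08 c
Set equal: c = 11830 / 27029.08 = 0.438 J/(g·°C)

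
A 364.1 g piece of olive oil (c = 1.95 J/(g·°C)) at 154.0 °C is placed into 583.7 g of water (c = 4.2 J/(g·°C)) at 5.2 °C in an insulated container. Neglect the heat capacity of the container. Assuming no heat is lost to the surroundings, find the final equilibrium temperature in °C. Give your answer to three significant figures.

T_f = 38.6 °C

Heat lost by olive oil = heat gained by water.
(364.1)(1.95)(154.0 − T) = (583.7)(4.2)(T − 5.2)
709.995 (154.0 − T) = 2451.54 (T − 5.2)
109340 − 709.995 T = 2451.54 T − 12748
122088 = 3161.535 T
T = 38.62 °C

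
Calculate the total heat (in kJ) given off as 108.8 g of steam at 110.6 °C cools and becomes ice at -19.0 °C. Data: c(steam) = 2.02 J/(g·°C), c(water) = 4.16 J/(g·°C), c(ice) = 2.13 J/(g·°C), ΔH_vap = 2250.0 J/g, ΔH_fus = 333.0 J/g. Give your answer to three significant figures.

q = 333 kJ

q1 (cool steam 110.6→100 °C): 108.8 × 2.02 × 10.6 = 2330 J
q2 (condense at 100 °C): 108.8 × 2250.0 = 244800 J
q3 (cool water 100→0 °C): 108.8 × 4.16 × 100.0 = 45261 J
q4 (freeze at 0 °C): 108.8 × 333.0 = 36230 J
q5 (cool ice 0→-19.0 °C): 108.8 × 2.13 × 19.0 = 4403 J
Total: 2330 + 244800 + 45261 + 36230 + 4403 = 333024 J = 333 kJ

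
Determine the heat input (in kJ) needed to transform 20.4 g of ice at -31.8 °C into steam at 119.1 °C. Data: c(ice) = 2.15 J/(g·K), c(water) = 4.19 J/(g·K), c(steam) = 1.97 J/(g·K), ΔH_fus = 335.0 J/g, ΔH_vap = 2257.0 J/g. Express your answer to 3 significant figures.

q1 (heat ice -31.8→0.0 °C): 20.4 × 2.15 × 31.8 = 1395 J
q2 (melt at 0 °C): 20.4 × 335.0 = 6834 J
q3 (heat water 0.0→100.0 °C): 20.4 × 4.19 × 100.0 = 8548 J
q4 (vaporize at 100 °C): 20.4 × 2257.0 = 46043 J
q5 (heat steam 100.0→119.1 °C): 20.4 × 1.97 × 19.1 = 768 J
Total: 1395 + 6834 + 8548 + 46043 + 768 = 63588 J = 63.6 kJ

q = 63.6 kJ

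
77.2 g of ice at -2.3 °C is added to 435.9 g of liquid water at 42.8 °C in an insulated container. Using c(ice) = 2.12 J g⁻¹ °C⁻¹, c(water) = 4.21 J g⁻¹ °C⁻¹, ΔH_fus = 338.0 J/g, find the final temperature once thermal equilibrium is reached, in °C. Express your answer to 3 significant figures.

Heat to bring ice to 0 °C and melt it: q₁ = 77.2×2.12×2.3 + 77.2×338.0 = 26470 J
Heat the water can supply cooling to 0 °C: 435.9×4.21×42.8 = 78543.9 J > q₁, so all ice melts.
Energy balance: 435.9×4.21×(42.8 − T) = 26470 + 77.2×4.21×(T − 0)
1835.139(42.8 − T) = 26470 + 325.012 T
78543.9 − 26470 = 2160.151 T
T = 52073.9 / 2160.151 = 24.11 °C

T_f = 24.1 °C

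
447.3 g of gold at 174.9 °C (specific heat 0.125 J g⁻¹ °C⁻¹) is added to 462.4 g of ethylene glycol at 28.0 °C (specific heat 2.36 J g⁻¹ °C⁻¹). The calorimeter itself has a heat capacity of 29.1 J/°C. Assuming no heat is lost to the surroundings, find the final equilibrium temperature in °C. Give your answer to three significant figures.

T_f = 35.0 °C

Heat lost by gold = heat gained by ethylene glycol + calorimeter.
(447.3)(0.125)(174.9 − T) = [(462.4)(2.36) + 29.1](T − 28.0)
55.9125 (174.9 − T) = 1120.364 (T − 28.0)
9779.1 − 55.9125 T = 1120.364 T − 31370
41149.1 = 1176.2765 T
T = 34.98 °C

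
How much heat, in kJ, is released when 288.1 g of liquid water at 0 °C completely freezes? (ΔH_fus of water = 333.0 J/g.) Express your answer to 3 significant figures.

q = 95.9 kJ

q = m × ΔH_fus = 288.1 × 333.0 = 95940 J = 95.9 kJ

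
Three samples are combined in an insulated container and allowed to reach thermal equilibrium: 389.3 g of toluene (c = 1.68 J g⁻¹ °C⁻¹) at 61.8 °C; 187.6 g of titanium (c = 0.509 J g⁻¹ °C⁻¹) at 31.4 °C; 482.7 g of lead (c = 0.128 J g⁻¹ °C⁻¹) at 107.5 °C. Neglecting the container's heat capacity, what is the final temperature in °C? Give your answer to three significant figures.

T_f = 61.7 °C

Σ mᵢcᵢ(T − Tᵢ) = 0  ⇒  T = Σ mᵢcᵢTᵢ / Σ mᵢcᵢ
Σ mᵢcᵢ = 389.3×1.68 + 187.6×0.509 + 482.7×0.128 = 811.2980
Σ mᵢcᵢTᵢ = 654.024×61.8 + 95.4884×31.4 + 61.7856×107.5 = 50059
T = 50059 / 811.2980 = 61.70 °C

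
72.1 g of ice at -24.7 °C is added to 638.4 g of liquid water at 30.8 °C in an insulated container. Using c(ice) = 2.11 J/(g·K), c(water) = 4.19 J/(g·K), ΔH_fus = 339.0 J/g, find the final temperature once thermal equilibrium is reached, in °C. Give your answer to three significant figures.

T_f = 18.2 °C

Heat to bring ice to 0 °C and melt it: q₁ = 72.1×2.11×24.7 + 72.1×339.0 = 28200 J
Heat the water can supply cooling to 0 °C: 638.4×4.19×30.8 = 82386.8 J > q₁, so all ice melts.
Energy balance: 638.4×4.19×(30.8 − T) = 28200 + 72.1×4.19×(T − 0)
2674.896(30.8 − T) = 28200 + 302.099 T
82386.8 − 28200 = 2976.995 T
T = 54186.8 / 2976.995 = 18.20 °C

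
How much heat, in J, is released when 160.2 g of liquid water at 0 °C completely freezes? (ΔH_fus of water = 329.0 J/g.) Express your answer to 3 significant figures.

q = m × ΔH_fus = 160.2 × 329.0 = 52710 J

q = 52700 J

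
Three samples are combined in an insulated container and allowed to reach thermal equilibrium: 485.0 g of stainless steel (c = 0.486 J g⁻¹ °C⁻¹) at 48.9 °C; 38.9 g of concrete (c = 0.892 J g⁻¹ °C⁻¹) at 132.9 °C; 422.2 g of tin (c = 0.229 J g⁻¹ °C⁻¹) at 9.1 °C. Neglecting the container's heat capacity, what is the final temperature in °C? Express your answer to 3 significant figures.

Σ mᵢcᵢ(T − Tᵢ) = 0  ⇒  T = Σ mᵢcᵢTᵢ / Σ mᵢcᵢ
Σ mᵢcᵢ = 485.0×0.486 + 38.9×0.892 + 422.2×0.229 = 367.0926
Σ mᵢcᵢTᵢ = 235.71×48.9 + 34.6988×132.9 + 96.6838×9.1 = 17018
T = 17018 / 367.0926 = 46.36 °C

T_f = 46.4 °C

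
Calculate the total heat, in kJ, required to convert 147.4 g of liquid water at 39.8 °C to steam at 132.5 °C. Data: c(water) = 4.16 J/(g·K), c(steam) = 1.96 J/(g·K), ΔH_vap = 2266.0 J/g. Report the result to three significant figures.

q = 380 kJ

q1 (heat water 39.8→100.0 °C): 147.4 × 4.16 × 60.2 = 36914 J
q2 (vaporize at 100 °C): 147.4 × 2266.0 = 334008 J
q3 (heat steam 100.0→132.5 °C): 147.4 × 1.96 × 32.5 = 9389 J
Total: 36914 + 334008 + 9389 = 380311 J = 380 kJ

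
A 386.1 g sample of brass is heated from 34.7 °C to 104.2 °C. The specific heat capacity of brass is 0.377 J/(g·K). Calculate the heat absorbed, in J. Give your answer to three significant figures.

q = m c ΔT = 386.1 × 0.377 × (104.2 − 34.7)
q = 386.1 × 0.377 × 69.5 = 10120 J

q = 10100 J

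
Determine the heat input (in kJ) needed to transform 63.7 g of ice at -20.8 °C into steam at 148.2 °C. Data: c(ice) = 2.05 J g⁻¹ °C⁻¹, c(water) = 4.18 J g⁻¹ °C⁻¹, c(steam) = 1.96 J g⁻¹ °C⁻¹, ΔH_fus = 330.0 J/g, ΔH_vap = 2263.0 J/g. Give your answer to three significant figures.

q = 201 kJ

q1 (heat ice -20.8→0.0 °C): 63.7 × 2.05 × 20.8 = 2716 J
q2 (melt at 0 °C): 63.7 × 330.0 = 21021 J
q3 (heat water 0.0→100.0 °C): 63.7 × 4.18 × 100.0 = 26627 J
q4 (vaporize at 100 °C): 63.7 × 2263.0 = 144153 J
q5 (heat steam 100.0→148.2 °C): 63.7 × 1.96 × 48.2 = 6018 J
Total: 2716 + 21021 + 26627 + 144153 + 6018 = 200535 J = 201 kJ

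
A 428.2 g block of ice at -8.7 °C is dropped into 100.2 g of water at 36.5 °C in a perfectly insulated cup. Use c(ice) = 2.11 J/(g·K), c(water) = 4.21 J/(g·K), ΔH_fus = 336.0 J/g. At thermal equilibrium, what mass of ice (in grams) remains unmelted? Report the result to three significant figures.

Heat to warm all ice to 0 °C: 428.2×2.11×8.7 = 7860.5 J
Heat released by water cooling to 0 °C: 100.2×4.21×36.5 = 15397 J
15397 J < 7860.5 + 428.2×336.0 = 151735.7 J, so not all ice melts; final T = 0 °C.
Heat left for melting: 15397 − 7860.5 = 7536.5 J
Mass melted = 7536.5 / 336.0 = 22.43 g
Ice remaining = 428.2 − 22.43 = 405.77 g

m_ice remaining = 406 g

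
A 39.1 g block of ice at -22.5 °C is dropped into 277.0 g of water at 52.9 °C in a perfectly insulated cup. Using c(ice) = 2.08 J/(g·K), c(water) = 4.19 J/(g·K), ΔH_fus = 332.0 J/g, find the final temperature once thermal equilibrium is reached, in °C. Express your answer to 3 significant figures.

Heat to bring ice to 0 °C and melt it: q₁ = 39.1×2.08×22.5 + 39.1×332.0 = 14811 J
Heat the water can supply cooling to 0 °C: 277.0×4.19×52.9 = 61397.3 J > q₁, so all ice melts.
Energy balance: 277.0×4.19×(52.9 − T) = 14811 + 39.1×4.19×(T − 0)
1160.63(52.9 − T) = 14811 + 163.829 T
61397.3 − 14811 = 1324.459 T
T = 46586.3 / 1324.459 = 35.17 °C

T_f = 35.2 °C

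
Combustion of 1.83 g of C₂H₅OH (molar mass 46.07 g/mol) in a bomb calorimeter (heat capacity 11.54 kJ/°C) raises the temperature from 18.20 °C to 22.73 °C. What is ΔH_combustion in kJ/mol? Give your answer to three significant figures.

ΔT = 22.73 − 18.20 = 4.53 °C
q_cal = C_cal × ΔT = 11.54 × 4.53 = 52.2762 kJ
n = 1.83 / 46.07 = 0.03972 mol
q_rxn = −q_cal = -52.2762 kJ
ΔH = -52.2762 / 0.03972 = -1316 kJ/mol

ΔH = -1320 kJ/mol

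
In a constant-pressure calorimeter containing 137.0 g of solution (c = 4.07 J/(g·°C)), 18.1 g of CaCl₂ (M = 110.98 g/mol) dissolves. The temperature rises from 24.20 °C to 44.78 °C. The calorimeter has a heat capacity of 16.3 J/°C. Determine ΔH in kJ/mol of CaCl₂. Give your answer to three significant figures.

|ΔT| = |44.78 − 24.20| = 20.58 °C
|q_surr| = (137.0 × 4.07 + 16.3) × 20.58 = 573.89 × 20.58 = 11810 J
n(CaCl₂) = 18.1 / 110.98 = 0.1631 mol
Temperature rose, so q_rxn = −|q_surr| = -11.81 kJ
ΔH = q_rxn / n = -72.41 kJ/mol

ΔH = -72.4 kJ/mol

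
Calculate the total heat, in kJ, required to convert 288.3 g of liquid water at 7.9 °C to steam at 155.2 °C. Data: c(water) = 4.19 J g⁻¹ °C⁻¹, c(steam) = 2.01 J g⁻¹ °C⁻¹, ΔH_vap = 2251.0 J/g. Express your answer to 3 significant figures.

q = 792 kJ

q1 (heat water 7.9→100.0 °C): 288.3 × 4.19 × 92.1 = 111255 J
q2 (vaporize at 100 °C): 288.3 × 2251.0 = 648963 J
q3 (heat steam 100.0→155.2 °C): 288.3 × 2.01 × 55.2 = 31987 J
Total: 111255 + 648963 + 31987 = 792205 J = 792 kJ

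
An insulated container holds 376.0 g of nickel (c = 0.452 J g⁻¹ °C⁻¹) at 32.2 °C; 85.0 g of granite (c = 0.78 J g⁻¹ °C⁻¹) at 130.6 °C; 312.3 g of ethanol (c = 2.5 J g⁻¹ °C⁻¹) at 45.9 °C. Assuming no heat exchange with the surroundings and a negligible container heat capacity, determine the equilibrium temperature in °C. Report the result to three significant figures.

Σ mᵢcᵢ(T − Tᵢ) = 0  ⇒  T = Σ mᵢcᵢTᵢ / Σ mᵢcᵢ
Σ mᵢcᵢ = 376.0×0.452 + 85.0×0.78 + 312.3×2.5 = 1017.002
Σ mᵢcᵢTᵢ = 169.952×32.2 + 66.3×130.6 + 780.75×45.9 = 49968
T = 49968 / 1017.002 = 49.13 °C

T_f = 49.1 °C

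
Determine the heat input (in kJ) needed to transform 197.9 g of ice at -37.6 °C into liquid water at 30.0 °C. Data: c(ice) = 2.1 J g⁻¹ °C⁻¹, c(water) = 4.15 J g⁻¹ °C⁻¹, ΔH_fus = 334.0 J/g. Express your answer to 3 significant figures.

q = 106 kJ

q1 (heat ice -37.6→0.0 °C): 197.9 × 2.1 × 37.6 = 15626 J
q2 (melt at 0 °C): 197.9 × 334.0 = 66099 J
q3 (heat water 0.0→30.0 °C): 197.9 × 4.15 × 30.0 = 24639 J
Total: 15626 + 66099 + 24639 = 106364 J = 106 kJ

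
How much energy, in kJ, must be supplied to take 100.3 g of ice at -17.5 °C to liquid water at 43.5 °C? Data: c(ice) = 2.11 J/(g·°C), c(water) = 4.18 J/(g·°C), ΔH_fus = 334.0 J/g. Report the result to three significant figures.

q1 (heat ice -17.5→0.0 °C): 100.3 × 2.11 × 17.5 = 3704 J
q2 (melt at 0 °C): 100.3 × 334.0 = 33500 J
q3 (heat water 0.0→43.5 °C): 100.3 × 4.18 × 43.5 = 18238 J
Total: 3704 + 33500 + 18238 = 55442 J = 55.4 kJ

q = 55.4 kJ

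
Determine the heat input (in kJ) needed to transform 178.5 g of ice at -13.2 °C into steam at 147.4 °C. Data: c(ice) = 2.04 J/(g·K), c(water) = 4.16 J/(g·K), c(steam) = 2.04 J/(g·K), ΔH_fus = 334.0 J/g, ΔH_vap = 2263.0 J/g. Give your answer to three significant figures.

q = 560 kJ

q1 (heat ice -13.2→0.0 °C): 178.5 × 2.04 × 13.2 = 4807 J
q2 (melt at 0 °C): 178.5 × 334.0 = 59619 J
q3 (heat water 0.0→100.0 °C): 178.5 × 4.16 × 100.0 = 74256 J
q4 (vaporize at 100 °C): 178.5 × 2263.0 = 403946 J
q5 (heat steam 100.0→147.4 °C): 178.5 × 2.04 × 47.4 = 17260 J
Total: 4807 + 59619 + 74256 + 403946 + 17260 = 559888 J = 560 kJ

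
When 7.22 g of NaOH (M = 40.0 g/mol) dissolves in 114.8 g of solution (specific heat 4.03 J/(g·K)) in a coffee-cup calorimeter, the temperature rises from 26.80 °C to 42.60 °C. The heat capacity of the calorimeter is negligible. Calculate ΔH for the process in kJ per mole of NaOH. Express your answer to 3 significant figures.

|ΔT| = |42.60 − 26.80| = 15.80 °C
|q_surr| = (114.8 × 4.03) × 15.80 = 462.644 × 15.80 = 7310 J
n(NaOH) = 7.22 / 40.0 = 0.1805 mol
Temperature rose, so q_rxn = −|q_surr| = -7.310 kJ
ΔH = q_rxn / n = -40.50 kJ/mol

ΔH = -40.5 kJ/mol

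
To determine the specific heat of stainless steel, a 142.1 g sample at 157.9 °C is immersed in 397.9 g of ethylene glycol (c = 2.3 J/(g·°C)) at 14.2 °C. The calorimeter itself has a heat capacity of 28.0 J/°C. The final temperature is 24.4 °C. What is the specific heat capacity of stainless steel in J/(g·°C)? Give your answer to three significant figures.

q_gained = (397.9 × 2.3 + 28.0) × (24.4 − 14.2) = 9620 J
q_lost = 142.1 × c × (157.9 − 24.4) = 18970.35 c
Set equal: c = 9620 / 18970.35 = 0.507 J/(g·°C)

c = 0.507 J/(g·°C)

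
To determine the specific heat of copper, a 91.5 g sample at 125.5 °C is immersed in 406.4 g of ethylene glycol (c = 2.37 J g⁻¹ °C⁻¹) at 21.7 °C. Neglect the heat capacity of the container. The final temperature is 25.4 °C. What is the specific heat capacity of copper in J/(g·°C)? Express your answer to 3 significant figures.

c = 0.389 J/(g·°C)

q_gained = (406.4 × 2.37) × (25.4 − 21.7) = 3564 J
q_lost = 91.5 × c × (125.5 − 25.4) = 9159.15 c
Set equal: c = 3564 / 9159.15 = 0.389 J/(g·°C)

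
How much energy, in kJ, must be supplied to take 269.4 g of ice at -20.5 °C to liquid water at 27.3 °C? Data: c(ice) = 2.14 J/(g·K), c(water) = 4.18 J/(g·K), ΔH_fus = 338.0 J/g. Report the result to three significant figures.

q1 (heat ice -20.5→0.0 °C): 269.4 × 2.14 × 20.5 = 11819 J
q2 (melt at 0 °C): 269.4 × 338.0 = 91057 J
q3 (heat water 0.0→27.3 °C): 269.4 × 4.18 × 27.3 = 30742 J
Total: 11819 + 91057 + 30742 = 133618 J = 134 kJ

q = 134 kJ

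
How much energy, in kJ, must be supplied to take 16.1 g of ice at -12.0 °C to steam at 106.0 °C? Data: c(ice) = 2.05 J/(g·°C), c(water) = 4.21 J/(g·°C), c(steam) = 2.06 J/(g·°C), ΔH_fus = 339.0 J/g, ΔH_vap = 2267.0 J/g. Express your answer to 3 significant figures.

q = 49.3 kJ

q1 (heat ice -12.0→0.0 °C): 16.1 × 2.05 × 12.0 = 396 J
q2 (melt at 0 °C): 16.1 × 339.0 = 5458 J
q3 (heat water 0.0→100.0 °C): 16.1 × 4.21 × 100.0 = 6778 J
q4 (vaporize at 100 °C): 16.1 × 2267.0 = 36499 J
q5 (heat steam 100.0→106.0 °C): 16.1 × 2.06 × 6.0 = 199 J
Total: 396 + 5458 + 6778 + 36499 + 199 = 49330 J = 49.3 kJ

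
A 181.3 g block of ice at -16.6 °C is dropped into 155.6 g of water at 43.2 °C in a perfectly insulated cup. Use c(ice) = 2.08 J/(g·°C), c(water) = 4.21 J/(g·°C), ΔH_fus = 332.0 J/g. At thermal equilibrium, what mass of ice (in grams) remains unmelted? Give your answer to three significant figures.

m_ice remaining = 115 g

Heat to warm all ice to 0 °C: 181.3×2.08×16.6 = 6259.9 J
Heat released by water cooling to 0 °C: 155.6×4.21×43.2 = 28299 J
28299 J < 6259.9 + 181.3×332.0 = 66451.5 J, so not all ice melts; final T = 0 °C.
Heat left for melting: 28299 − 6259.9 = 22039.1 J
Mass melted = 22039.1 / 332.0 = 66.38 g
Ice remaining = 181.3 − 66.38 = 114.92 g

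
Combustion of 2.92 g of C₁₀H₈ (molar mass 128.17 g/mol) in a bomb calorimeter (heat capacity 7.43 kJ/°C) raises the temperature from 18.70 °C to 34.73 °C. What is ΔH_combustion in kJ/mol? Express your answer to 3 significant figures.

ΔH = -5230 kJ/mol

ΔT = 34.73 − 18.70 = 16.03 °C
q_cal = C_cal × ΔT = 7.43 × 16.03 = 119.1029 kJ
n = 2.92 / 128.17 = 0.02278 mol
q_rxn = −q_cal = -119.1029 kJ
ΔH = -119.1029 / 0.02278 = -5228 kJ/mol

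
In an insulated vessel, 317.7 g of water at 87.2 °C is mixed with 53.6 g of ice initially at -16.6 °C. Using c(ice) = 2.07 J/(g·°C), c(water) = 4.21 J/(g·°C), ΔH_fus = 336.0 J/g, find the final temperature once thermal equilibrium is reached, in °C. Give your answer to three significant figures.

Heat to bring ice to 0 °C and melt it: q₁ = 53.6×2.07×16.6 + 53.6×336.0 = 19851 J
Heat the water can supply cooling to 0 °C: 317.7×4.21×87.2 = 116631 J > q₁, so all ice melts.
Energy balance: 317.7×4.21×(87.2 − T) = 19851 + 53.6×4.21×(T − 0)
1337.517(87.2 − T) = 19851 + 225.656 T
116631 − 19851 = 1563.173 T
T = 96780 / 1563.173 = 61.91 °C

T_f = 61.9 °C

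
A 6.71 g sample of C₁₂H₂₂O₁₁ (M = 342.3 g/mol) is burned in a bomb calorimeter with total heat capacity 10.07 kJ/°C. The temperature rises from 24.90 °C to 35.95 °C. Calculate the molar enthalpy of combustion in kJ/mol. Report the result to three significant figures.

ΔH = -5680 kJ/mol

ΔT = 35.95 − 24.90 = 11.05 °C
q_cal = C_cal × ΔT = 10.07 × 11.05 = 111.2735 kJ
n = 6.71 / 342.3 = 0.01960 mol
q_rxn = −q_cal = -111.2735 kJ
ΔH = -111.2735 / 0.01960 = -5677 kJ/mol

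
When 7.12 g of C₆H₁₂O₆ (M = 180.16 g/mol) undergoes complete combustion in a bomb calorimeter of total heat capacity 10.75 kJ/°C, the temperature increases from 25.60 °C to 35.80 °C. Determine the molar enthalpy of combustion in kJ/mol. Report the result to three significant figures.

ΔT = 35.80 − 25.60 = 10.20 °C
q_cal = C_cal × ΔT = 10.75 × 10.20 = 109.65 kJ
n = 7.12 / 180.16 = 0.03952 mol
q_rxn = −q_cal = -109.65 kJ
ΔH = -109.65 / 0.03952 = -2774.5 kJ/mol

ΔH = -2770 kJ/mol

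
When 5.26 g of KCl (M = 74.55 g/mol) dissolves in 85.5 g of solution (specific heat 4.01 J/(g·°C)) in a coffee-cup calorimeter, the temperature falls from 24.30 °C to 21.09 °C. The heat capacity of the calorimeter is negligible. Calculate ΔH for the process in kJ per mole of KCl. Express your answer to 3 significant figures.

ΔH = 15.6 kJ/mol

|ΔT| = |21.09 − 24.30| = 3.21 °C
|q_surr| = (85.5 × 4.01) × 3.21 = 342.855 × 3.21 = 1101 J
n(KCl) = 5.26 / 74.55 = 0.07056 mol
Temperature fell, so q_rxn = +|q_surr| = 1.101 kJ
ΔH = q_rxn / n = 15.60 kJ/mol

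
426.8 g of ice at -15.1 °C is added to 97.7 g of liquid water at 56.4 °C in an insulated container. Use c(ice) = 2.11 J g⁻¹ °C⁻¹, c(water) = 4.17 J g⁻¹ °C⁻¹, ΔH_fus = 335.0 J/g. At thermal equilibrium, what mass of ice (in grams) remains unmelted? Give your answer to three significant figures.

Heat to warm all ice to 0 °C: 426.8×2.11×15.1 = 13598 J
Heat released by water cooling to 0 °C: 97.7×4.17×56.4 = 22978 J
22978 J < 13598 + 426.8×335.0 = 156576 J, so not all ice melts; final T = 0 °C.
Heat left for melting: 22978 − 13598 = 9380 J
Mass melted = 9380 / 335.0 = 28.00 g
Ice remaining = 426.8 − 28.00 = 398.80 g

m_ice remaining = 399 g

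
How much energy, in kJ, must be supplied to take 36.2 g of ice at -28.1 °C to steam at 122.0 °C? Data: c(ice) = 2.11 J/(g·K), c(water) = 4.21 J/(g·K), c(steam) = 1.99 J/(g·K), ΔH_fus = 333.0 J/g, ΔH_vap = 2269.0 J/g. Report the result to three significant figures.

q1 (heat ice -28.1→0.0 °C): 36.2 × 2.11 × 28.1 = 2146 J
q2 (melt at 0 °C): 36.2 × 333.0 = 12055 J
q3 (heat water 0.0→100.0 °C): 36.2 × 4.21 × 100.0 = 15240 J
q4 (vaporize at 100 °C): 36.2 × 2269.0 = 82138 J
q5 (heat steam 100.0→122.0 °C): 36.2 × 1.99 × 22.0 = 1585 J
Total: 2146 + 12055 + 15240 + 82138 + 1585 = 113164 J = 113 kJ

q = 113 kJ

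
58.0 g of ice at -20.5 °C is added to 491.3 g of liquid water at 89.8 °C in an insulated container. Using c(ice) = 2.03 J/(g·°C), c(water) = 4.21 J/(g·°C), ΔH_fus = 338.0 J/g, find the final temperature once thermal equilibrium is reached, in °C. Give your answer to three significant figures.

Heat to bring ice to 0 °C and melt it: q₁ = 58.0×2.03×20.5 + 58.0×338.0 = 22018 J
Heat the water can supply cooling to 0 °C: 491.3×4.21×89.8 = 185740 J > q₁, so all ice melts.
Energy balance: 491.3×4.21×(89.8 − T) = 22018 + 58.0×4.21×(T − 0)
2068.373(89.8 − T) = 22018 + 244.18 T
185740 − 22018 = 2312.553 T
T = 163722 / 2312.553 = 70.80 °C

T_f = 70.8 °C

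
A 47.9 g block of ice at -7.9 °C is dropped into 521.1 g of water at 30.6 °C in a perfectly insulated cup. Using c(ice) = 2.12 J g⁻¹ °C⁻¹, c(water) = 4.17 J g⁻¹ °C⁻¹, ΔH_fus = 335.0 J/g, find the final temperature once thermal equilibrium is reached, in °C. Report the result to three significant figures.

Heat to bring ice to 0 °C and melt it: q₁ = 47.9×2.12×7.9 + 47.9×335.0 = 16849 J
Heat the water can supply cooling to 0 °C: 521.1×4.17×30.6 = 66493.4 J > q₁, so all ice melts.
Energy balance: 521.1×4.17×(30.6 − T) = 16849 + 47.9×4.17×(T − 0)
2172.987(30.6 − T) = 16849 + 199.743 T
66493.4 − 16849 = 2372.730 T
T = 49644.4 / 2372.730 = 20.92 °C

T_f = 20.9 °C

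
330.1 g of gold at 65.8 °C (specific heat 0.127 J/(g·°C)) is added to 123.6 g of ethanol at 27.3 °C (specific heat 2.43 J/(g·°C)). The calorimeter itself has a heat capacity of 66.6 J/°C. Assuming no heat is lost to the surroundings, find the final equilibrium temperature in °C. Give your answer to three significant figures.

T_f = 31.2 °C

Heat lost by gold = heat gained by ethanol + calorimeter.
(330.1)(0.127)(65.8 − T) = [(123.6)(2.43) + 66.6](T − 27.3)
41.9227 (65.8 − T) = 366.948 (T − 27.3)
2758.5 − 41.9227 T = 366.948 T − 10018
12776.5 = 408.8707 T
T = 31.248 °C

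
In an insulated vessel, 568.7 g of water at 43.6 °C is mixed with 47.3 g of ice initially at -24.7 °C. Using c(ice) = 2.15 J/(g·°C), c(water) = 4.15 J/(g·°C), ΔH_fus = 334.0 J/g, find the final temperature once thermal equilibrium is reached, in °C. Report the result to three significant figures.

T_f = 33.1 °C

Heat to bring ice to 0 °C and melt it: q₁ = 47.3×2.15×24.7 + 47.3×334.0 = 18310 J
Heat the water can supply cooling to 0 °C: 568.7×4.15×43.6 = 102901 J > q₁, so all ice melts.
Energy balance: 568.7×4.15×(43.6 − T) = 18310 + 47.3×4.15×(T − 0)
2360.105(43.6 − T) = 18310 + 196.295 T
102901 − 18310 = 2556.400 T
T = 84591 / 2556.400 = 33.09 °C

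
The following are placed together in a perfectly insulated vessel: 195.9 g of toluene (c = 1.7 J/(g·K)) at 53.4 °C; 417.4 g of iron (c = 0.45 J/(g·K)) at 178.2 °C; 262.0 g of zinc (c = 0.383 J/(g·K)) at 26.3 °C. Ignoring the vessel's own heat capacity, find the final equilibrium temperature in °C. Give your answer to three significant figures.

Σ mᵢcᵢ(T − Tᵢ) = 0  ⇒  T = Σ mᵢcᵢTᵢ / Σ mᵢcᵢ
Σ mᵢcᵢ = 195.9×1.7 + 417.4×0.45 + 262.0×0.383 = 621.206
Σ mᵢcᵢTᵢ = 333.03×53.4 + 187.83×178.2 + 100.346×26.3 = 53894
T = 53894 / 621.206 = 86.76 °C

T_f = 86.8 °C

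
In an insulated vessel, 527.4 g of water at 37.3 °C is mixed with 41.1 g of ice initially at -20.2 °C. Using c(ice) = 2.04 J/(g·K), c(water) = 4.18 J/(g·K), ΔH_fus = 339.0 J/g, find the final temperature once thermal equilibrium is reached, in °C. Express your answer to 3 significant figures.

T_f = 28.0 °C

Heat to bring ice to 0 °C and melt it: q₁ = 41.1×2.04×20.2 + 41.1×339.0 = 15627 J
Heat the water can supply cooling to 0 °C: 527.4×4.18×37.3 = 82229.0 J > q₁, so all ice melts.
Energy balance: 527.4×4.18×(37.3 − T) = 15627 + 41.1×4.18×(T − 0)
2204.532(37.3 − T) = 15627 + 171.798 T
82229.0 − 15627 = 2376.330 T
T = 66602.0 / 2376.330 = 28.03 °C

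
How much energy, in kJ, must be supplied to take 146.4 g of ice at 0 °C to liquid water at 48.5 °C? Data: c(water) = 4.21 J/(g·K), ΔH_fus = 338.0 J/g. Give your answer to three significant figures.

q1 (melt at 0 °C): 146.4 × 338.0 = 49483 J
q2 (heat water 0.0→48.5 °C): 146.4 × 4.21 × 48.5 = 29893 J
Total: 49483 + 29893 = 79376 J = 79.4 kJ

q = 79.4 kJ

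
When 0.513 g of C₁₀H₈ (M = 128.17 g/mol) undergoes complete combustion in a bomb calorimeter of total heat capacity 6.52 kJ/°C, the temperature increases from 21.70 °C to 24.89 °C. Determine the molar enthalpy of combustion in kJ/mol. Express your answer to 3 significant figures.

ΔT = 24.89 − 21.70 = 3.19 °C
q_cal = C_cal × ΔT = 6.52 × 3.19 = 20.7988 kJ
n = 0.513 / 128.17 = 0.004002 mol
q_rxn = −q_cal = -20.7988 kJ
ΔH = -20.7988 / 0.004002 = -5197 kJ/mol

ΔH = -5200 kJ/mol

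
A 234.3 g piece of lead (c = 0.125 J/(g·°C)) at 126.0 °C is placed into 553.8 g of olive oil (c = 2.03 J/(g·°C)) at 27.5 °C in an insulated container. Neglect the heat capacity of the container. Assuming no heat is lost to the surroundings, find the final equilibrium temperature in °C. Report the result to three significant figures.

Heat lost by lead = heat gained by olive oil.
(234.3)(0.125)(126.0 − T) = (553.8)(2.03)(T − 27.5)
29.2875 (126.0 − T) = 1124.214 (T − 27.5)
3690.2 − 29.2875 T = 1124.214 T − 30916
34606.2 = 1153.5015 T
T = 30.00 °C

T_f = 30.0 °C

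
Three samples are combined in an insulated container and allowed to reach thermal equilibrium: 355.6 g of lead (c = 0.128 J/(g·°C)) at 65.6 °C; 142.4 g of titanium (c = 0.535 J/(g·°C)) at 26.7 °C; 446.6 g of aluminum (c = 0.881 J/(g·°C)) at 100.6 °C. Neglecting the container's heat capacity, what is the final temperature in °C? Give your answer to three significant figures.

Σ mᵢcᵢ(T − Tᵢ) = 0  ⇒  T = Σ mᵢcᵢTᵢ / Σ mᵢcᵢ
Σ mᵢcᵢ = 355.6×0.128 + 142.4×0.535 + 446.6×0.881 = 515.1554
Σ mᵢcᵢTᵢ = 45.5168×65.6 + 76.184×26.7 + 393.4546×100.6 = 44602
T = 44602 / 515.1554 = 86.58 °C

T_f = 86.6 °C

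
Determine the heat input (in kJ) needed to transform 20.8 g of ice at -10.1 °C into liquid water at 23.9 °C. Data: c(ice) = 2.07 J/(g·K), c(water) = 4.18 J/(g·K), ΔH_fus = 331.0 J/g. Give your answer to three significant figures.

q = 9.40 kJ

q1 (heat ice -10.1→0.0 °C): 20.8 × 2.07 × 10.1 = 435 J
q2 (melt at 0 °C): 20.8 × 331.0 = 6885 J
q3 (heat water 0.0→23.9 °C): 20.8 × 4.18 × 23.9 = 2078 J
Total: 435 + 6885 + 2078 = 9398 J = 9.40 kJ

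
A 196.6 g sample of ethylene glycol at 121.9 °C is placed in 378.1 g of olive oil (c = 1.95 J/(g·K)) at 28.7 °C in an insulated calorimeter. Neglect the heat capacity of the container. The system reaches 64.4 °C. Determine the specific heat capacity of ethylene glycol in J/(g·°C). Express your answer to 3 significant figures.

c = 2.33 J/(g·°C)

q_gained = (378.1 × 1.95) × (64.4 − 28.7) = 26320 J
q_lost = 196.6 × c × (121.9 − 64.4) = 11304.5 c
Set equal: c = 26320 / 11304.5 = 2.33 J/(g·°C)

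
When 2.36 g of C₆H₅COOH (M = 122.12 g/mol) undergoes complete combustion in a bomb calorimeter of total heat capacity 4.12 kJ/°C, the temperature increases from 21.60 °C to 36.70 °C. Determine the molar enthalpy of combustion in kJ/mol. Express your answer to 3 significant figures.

ΔT = 36.70 − 21.60 = 15.10 °C
q_cal = C_cal × ΔT = 4.12 × 15.10 = 62.212 kJ
n = 2.36 / 122.12 = 0.01933 mol
q_rxn = −q_cal = -62.212 kJ
ΔH = -62.212 / 0.01933 = -3218 kJ/mol

ΔH = -3220 kJ/mol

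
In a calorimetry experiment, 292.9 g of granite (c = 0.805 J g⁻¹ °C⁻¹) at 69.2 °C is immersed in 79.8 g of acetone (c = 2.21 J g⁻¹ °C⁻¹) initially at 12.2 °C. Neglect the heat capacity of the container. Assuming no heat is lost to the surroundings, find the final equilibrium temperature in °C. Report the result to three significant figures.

Heat lost by granite = heat gained by acetone.
(292.9)(0.805)(69.2 − T) = (79.8)(2.21)(T − 12.2)
235.7845 (69.2 − T) = 176.358 (T − 12.2)
16316 − 235.7845 T = 176.358 T − 2151.6
18467.6 = 412.1425 T
T = 44.81 °C

T_f = 44.8 °C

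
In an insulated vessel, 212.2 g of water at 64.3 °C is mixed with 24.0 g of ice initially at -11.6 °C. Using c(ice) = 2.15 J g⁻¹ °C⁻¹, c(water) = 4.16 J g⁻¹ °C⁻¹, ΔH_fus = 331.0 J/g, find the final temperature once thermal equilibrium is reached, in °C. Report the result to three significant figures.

T_f = 49.1 °C

Heat to bring ice to 0 °C and melt it: q₁ = 24.0×2.15×11.6 + 24.0×331.0 = 8542.6 J
Heat the water can supply cooling to 0 °C: 212.2×4.16×64.3 = 56761.0 J > q₁, so all ice melts.
Energy balance: 212.2×4.16×(64.3 − T) = 8542.6 + 24.0×4.16×(T − 0)
882.752(64.3 − T) = 8542.6 + 99.84 T
56761.0 − 8542.6 = 982.592 T
T = 48218.4 / 982.592 = 49.07 °C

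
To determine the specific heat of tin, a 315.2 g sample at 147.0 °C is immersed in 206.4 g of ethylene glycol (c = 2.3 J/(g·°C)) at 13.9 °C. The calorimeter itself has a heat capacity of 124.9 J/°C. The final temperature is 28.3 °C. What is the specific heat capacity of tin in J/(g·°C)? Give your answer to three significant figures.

c = 0.231 J/(g·°C)

q_gained = (206.4 × 2.3 + 124.9) × (28.3 − 13.9) = 8635 J
q_lost = 315.2 × c × (147.0 − 28.3) = 37414.24 c
Set equal: c = 8635 / 37414.24 = 0.231 J/(g·°C)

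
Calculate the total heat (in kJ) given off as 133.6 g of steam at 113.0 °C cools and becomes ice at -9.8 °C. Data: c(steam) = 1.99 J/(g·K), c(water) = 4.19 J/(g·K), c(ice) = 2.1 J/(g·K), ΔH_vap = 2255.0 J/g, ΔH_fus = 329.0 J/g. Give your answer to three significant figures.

q1 (cool steam 113.0→100 °C): 133.6 × 1.99 × 13.0 = 3456 J
q2 (condense at 100 °C): 133.6 × 2255.0 = 301268 J
q3 (cool water 100→0 °C): 133.6 × 4.19 × 100.0 = 55978 J
q4 (freeze at 0 °C): 133.6 × 329.0 = 43954 J
q5 (cool ice 0→-9.8 °C): 133.6 × 2.1 × 9.8 = 2749 J
Total: 3456 + 301268 + 55978 + 43954 + 2749 = 407405 J = 407 kJ

q = 407 kJ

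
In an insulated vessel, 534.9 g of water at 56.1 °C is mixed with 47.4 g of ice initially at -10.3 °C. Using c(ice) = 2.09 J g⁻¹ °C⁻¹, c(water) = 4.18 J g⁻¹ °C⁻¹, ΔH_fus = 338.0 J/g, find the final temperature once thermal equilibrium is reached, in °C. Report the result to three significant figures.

T_f = 44.5 °C

Heat to bring ice to 0 °C and melt it: q₁ = 47.4×2.09×10.3 + 47.4×338.0 = 17042 J
Heat the water can supply cooling to 0 °C: 534.9×4.18×56.1 = 125433 J > q₁, so all ice melts.
Energy balance: 534.9×4.18×(56.1 − T) = 17042 + 47.4×4.18×(T − 0)
2235.882(56.1 − T) = 17042 + 198.132 T
125433 − 17042 = 2434.014 T
T = 108391 / 2434.014 = 44.53 °C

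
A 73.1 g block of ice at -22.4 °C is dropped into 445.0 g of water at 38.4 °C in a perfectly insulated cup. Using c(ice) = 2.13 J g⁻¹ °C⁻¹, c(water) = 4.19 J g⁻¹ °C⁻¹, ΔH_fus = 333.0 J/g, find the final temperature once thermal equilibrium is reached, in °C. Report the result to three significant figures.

Heat to bring ice to 0 °C and melt it: q₁ = 73.1×2.13×22.4 + 73.1×333.0 = 27830 J
Heat the water can supply cooling to 0 °C: 445.0×4.19×38.4 = 71598.7 J > q₁, so all ice melts.
Energy balance: 445.0×4.19×(38.4 − T) = 27830 + 73.1×4.19×(T − 0)
1864.55(38.4 − T) = 27830 + 306.289 T
71598.7 − 27830 = 2170.839 T
T = 43768.7 / 2170.839 = 20.16 °C

T_f = 20.2 °C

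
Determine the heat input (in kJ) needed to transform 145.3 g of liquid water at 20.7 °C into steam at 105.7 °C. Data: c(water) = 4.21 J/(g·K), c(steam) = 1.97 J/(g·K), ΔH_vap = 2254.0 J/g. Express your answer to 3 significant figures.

q1 (heat water 20.7→100.0 °C): 145.3 × 4.21 × 79.3 = 48509 J
q2 (vaporize at 100 °C): 145.3 × 2254.0 = 327506 J
q3 (heat steam 100.0→105.7 °C): 145.3 × 1.97 × 5.7 = 1632 J
Total: 48509 + 327506 + 1632 = 377647 J = 378 kJ

q = 378 kJ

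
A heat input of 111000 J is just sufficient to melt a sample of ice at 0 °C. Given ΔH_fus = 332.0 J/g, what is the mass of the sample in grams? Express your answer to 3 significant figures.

m = 334 g

m = q / ΔH_fus = 111000 J / 332.0 J/g = 334 g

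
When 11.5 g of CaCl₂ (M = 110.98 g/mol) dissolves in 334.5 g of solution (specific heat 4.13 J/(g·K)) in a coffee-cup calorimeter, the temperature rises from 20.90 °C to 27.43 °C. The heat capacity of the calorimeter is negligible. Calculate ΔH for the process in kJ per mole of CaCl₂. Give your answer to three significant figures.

|ΔT| = |27.43 − 20.90| = 6.53 °C
|q_surr| = (334.5 × 4.13) × 6.53 = 1381.485 × 6.53 = 9021 J
n(CaCl₂) = 11.5 / 110.98 = 0.1036 mol
Temperature rose, so q_rxn = −|q_surr| = -9.021 kJ
ΔH = q_rxn / n = -87.08 kJ/mol

ΔH = -87.1 kJ/mol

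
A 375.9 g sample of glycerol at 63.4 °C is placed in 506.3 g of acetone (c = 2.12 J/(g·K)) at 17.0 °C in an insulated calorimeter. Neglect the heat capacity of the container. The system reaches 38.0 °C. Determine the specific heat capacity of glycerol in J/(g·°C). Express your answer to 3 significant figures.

q_gained = (506.3 × 2.12) × (38.0 − 17.0) = 22540 J
q_lost = 375.9 × c × (63.4 − 38.0) = 9547.86 c
Set equal: c = 22540 / 9547.86 = 2.36 J/(g·°C)

c = 2.36 J/(g·°C)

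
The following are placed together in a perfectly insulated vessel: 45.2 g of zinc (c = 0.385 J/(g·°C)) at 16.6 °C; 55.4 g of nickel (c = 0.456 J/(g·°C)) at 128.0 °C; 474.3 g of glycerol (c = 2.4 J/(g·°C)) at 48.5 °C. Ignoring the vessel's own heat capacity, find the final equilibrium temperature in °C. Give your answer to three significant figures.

Σ mᵢcᵢ(T − Tᵢ) = 0  ⇒  T = Σ mᵢcᵢTᵢ / Σ mᵢcᵢ
Σ mᵢcᵢ = 45.2×0.385 + 55.4×0.456 + 474.3×2.4 = 1180.9844
Σ mᵢcᵢTᵢ = 17.402×16.6 + 25.2624×128.0 + 1138.32×48.5 = 58731
T = 58731 / 1180.9844 = 49.73 °C

T_f = 49.7 °C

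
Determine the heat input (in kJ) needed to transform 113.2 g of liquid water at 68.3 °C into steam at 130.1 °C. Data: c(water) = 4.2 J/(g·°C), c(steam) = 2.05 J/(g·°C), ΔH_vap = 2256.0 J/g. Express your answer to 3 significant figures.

q = 277 kJ

q1 (heat water 68.3→100.0 °C): 113.2 × 4.2 × 31.7 = 15071 J
q2 (vaporize at 100 °C): 113.2 × 2256.0 = 255379 J
q3 (heat steam 100.0→130.1 °C): 113.2 × 2.05 × 30.1 = 6985 J
Total: 15071 + 255379 + 6985 = 277435 J = 277 kJ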